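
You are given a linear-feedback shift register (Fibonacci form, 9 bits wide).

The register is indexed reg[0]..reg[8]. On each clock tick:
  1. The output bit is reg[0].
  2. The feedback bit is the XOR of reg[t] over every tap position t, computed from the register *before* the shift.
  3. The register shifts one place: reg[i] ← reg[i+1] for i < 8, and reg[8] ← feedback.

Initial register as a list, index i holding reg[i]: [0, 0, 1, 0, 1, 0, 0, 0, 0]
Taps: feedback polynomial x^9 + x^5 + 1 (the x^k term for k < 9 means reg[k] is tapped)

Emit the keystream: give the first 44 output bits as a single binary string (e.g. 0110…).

step | reg (before) | out | fb
   0 | 001010000 | 0 | 0
   1 | 010100000 | 0 | 0
   2 | 101000000 | 1 | 1
   3 | 010000001 | 0 | 0
   4 | 100000010 | 1 | 1
   5 | 000000101 | 0 | 0
   6 | 000001010 | 0 | 1
   7 | 000010101 | 0 | 0
   8 | 000101010 | 0 | 1
   9 | 001010101 | 0 | 0
  10 | 010101010 | 0 | 1
  11 | 101010101 | 1 | 1
  12 | 010101011 | 0 | 1
  13 | 101010111 | 1 | 1
  14 | 010101111 | 0 | 1
  15 | 101011111 | 1 | 0
  16 | 010111110 | 0 | 1
  17 | 101111101 | 1 | 0
  18 | 011111010 | 0 | 1
  19 | 111110101 | 1 | 1
  20 | 111101011 | 1 | 0
  21 | 111010110 | 1 | 1
  22 | 110101101 | 1 | 0
  23 | 101011010 | 1 | 0
  24 | 010110100 | 0 | 0
  25 | 101101000 | 1 | 0
  26 | 011010000 | 0 | 0
  27 | 110100000 | 1 | 1
  28 | 101000001 | 1 | 1
  29 | 010000011 | 0 | 0
  30 | 100000110 | 1 | 1
  31 | 000001101 | 0 | 1
  32 | 000011011 | 0 | 1
  33 | 000110111 | 0 | 0
  34 | 001101110 | 0 | 1
  35 | 011011101 | 0 | 1
  36 | 110111011 | 1 | 0
  37 | 101110110 | 1 | 1
  38 | 011101101 | 0 | 1
  39 | 111011011 | 1 | 0
  40 | 110110110 | 1 | 1
  41 | 101101101 | 1 | 0
  42 | 011011010 | 0 | 1
  43 | 110110101 | 1 | 1

00101000000101010101111101011010000011011101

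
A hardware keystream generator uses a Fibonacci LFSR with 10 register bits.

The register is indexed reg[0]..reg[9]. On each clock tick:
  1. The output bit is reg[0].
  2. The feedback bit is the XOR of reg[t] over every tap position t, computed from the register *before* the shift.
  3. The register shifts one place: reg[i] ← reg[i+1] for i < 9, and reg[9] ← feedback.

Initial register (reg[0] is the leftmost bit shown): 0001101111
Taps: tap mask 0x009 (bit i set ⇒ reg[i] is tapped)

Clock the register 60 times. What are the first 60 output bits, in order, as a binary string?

000110111111000100011110011110110110100000001010000101101010

tick  register→output (feedback)
  0  0001101111→0 (1)
  1  0011011111→0 (1)
  2  0110111111→0 (0)
  3  1101111110→1 (0)
  4  1011111100→1 (0)
  5  0111111000→0 (1)
  6  1111110001→1 (0)
  7  1111100010→1 (0)
  8  1111000100→1 (0)
  9  1110001000→1 (1)
 10  1100010001→1 (1)
 11  1000100011→1 (1)
 12  0001000111→0 (1)
 13  0010001111→0 (0)
 14  0100011110→0 (0)
 15  1000111100→1 (1)
 16  0001111001→0 (1)
 17  0011110011→0 (1)
 18  0111100111→0 (1)
 19  1111001111→1 (0)
 20  1110011110→1 (1)
 21  1100111101→1 (1)
 22  1001111011→1 (0)
 23  0011110110→0 (1)
 24  0111101101→0 (1)
 25  1111011011→1 (0)
 26  1110110110→1 (1)
 27  1101101101→1 (0)
 28  1011011010→1 (0)
 29  0110110100→0 (0)
 30  1101101000→1 (0)
 31  1011010000→1 (0)
 32  0110100000→0 (0)
 33  1101000000→1 (0)
 34  1010000000→1 (1)
 35  0100000001→0 (0)
 36  1000000010→1 (1)
 37  0000000101→0 (0)
 38  0000001010→0 (0)
 39  0000010100→0 (0)
 40  0000101000→0 (0)
 41  0001010000→0 (1)
 42  0010100001→0 (0)
 43  0101000010→0 (1)
 44  1010000101→1 (1)
 45  0100001011→0 (0)
 46  1000010110→1 (1)
 47  0000101101→0 (0)
 48  0001011010→0 (1)
 49  0010110101→0 (0)
 50  0101101010→0 (1)
 51  1011010101→1 (0)
 52  0110101010→0 (0)
 53  1101010100→1 (0)
 54  1010101000→1 (1)
 55  0101010001→0 (1)
 56  1010100011→1 (1)
 57  0101000111→0 (1)
 58  1010001111→1 (1)
 59  0100011111→0 (0)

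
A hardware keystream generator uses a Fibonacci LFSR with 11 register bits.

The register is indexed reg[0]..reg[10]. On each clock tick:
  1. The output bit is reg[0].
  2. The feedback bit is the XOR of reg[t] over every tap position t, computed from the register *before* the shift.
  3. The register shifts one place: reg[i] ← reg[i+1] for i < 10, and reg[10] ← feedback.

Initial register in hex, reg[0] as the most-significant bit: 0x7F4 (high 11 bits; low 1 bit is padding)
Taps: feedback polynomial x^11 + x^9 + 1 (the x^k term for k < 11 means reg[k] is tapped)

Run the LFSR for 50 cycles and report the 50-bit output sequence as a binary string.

01111111010110011000100101101011110110111001110001

tick  register→output (feedback)
  0  01111111010→0 (1)
  1  11111110101→1 (1)
  2  11111101011→1 (0)
  3  11111010110→1 (0)
  4  11110101100→1 (1)
  5  11101011001→1 (1)
  6  11010110011→1 (0)
  7  10101100110→1 (0)
  8  01011001100→0 (0)
  9  10110011000→1 (1)
 10  01100110001→0 (0)
 11  11001100010→1 (0)
 12  10011000100→1 (1)
 13  00110001001→0 (0)
 14  01100010010→0 (1)
 15  11000100101→1 (1)
 16  10001001011→1 (0)
 17  00010010110→0 (1)
 18  00100101101→0 (0)
 19  01001011010→0 (1)
 20  10010110101→1 (1)
 21  00101101011→0 (1)
 22  01011010111→0 (1)
 23  10110101111→1 (0)
 24  01101011110→0 (1)
 25  11010111101→1 (1)
 26  10101111011→1 (0)
 27  01011110110→0 (1)
 28  10111101101→1 (1)
 29  01111011011→0 (1)
 30  11110110111→1 (0)
 31  11101101110→1 (0)
 32  11011011100→1 (1)
 33  10110111001→1 (1)
 34  01101110011→0 (1)
 35  11011100111→1 (0)
 36  10111001110→1 (0)
 37  01110011100→0 (0)
 38  11100111000→1 (1)
 39  11001110001→1 (1)
 40  10011100011→1 (0)
 41  00111000110→0 (1)
 42  01110001101→0 (0)
 43  11100011010→1 (0)
 44  11000110100→1 (1)
 45  10001101001→1 (1)
 46  00011010011→0 (1)
 47  00110100111→0 (1)
 48  01101001111→0 (1)
 49  11010011111→1 (0)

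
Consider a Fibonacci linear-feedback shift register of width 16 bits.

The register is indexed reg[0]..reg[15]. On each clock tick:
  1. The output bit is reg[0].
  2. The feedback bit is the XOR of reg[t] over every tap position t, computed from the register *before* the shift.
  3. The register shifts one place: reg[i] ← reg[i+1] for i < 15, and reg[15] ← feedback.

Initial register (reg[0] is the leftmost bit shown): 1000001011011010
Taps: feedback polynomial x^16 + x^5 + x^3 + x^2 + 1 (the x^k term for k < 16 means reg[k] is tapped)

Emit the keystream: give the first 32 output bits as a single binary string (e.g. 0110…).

10000010110110101100010000111111

step | reg (before) | out | fb
   0 | 1000001011011010 | 1 | 1
   1 | 0000010110110101 | 0 | 1
   2 | 0000101101101011 | 0 | 0
   3 | 0001011011010110 | 0 | 0
   4 | 0010110110101100 | 0 | 0
   5 | 0101101101011000 | 0 | 1
   6 | 1011011010110001 | 1 | 0
   7 | 0110110101100010 | 0 | 0
   8 | 1101101011000100 | 1 | 0
   9 | 1011010110001000 | 1 | 0
  10 | 0110101100010000 | 0 | 1
  11 | 1101011000100001 | 1 | 1
  12 | 1010110001000011 | 1 | 1
  13 | 0101100010000111 | 0 | 1
  14 | 1011000100001111 | 1 | 1
  15 | 0110001000011111 | 0 | 1
  16 | 1100010000111111 | 1 | 0
  17 | 1000100001111110 | 1 | 1
  18 | 0001000011111101 | 0 | 1
  19 | 0010000111111011 | 0 | 1
  20 | 0100001111110111 | 0 | 0
  21 | 1000011111101110 | 1 | 0
  22 | 0000111111011100 | 0 | 1
  23 | 0001111110111001 | 0 | 0
  24 | 0011111101110010 | 0 | 1
  25 | 0111111011100101 | 0 | 1
  26 | 1111110111001011 | 1 | 0
  27 | 1111101110010110 | 1 | 1
  28 | 1111011100101101 | 1 | 0
  29 | 1110111001011010 | 1 | 1
  30 | 1101110010110101 | 1 | 1
  31 | 1011100101101011 | 1 | 1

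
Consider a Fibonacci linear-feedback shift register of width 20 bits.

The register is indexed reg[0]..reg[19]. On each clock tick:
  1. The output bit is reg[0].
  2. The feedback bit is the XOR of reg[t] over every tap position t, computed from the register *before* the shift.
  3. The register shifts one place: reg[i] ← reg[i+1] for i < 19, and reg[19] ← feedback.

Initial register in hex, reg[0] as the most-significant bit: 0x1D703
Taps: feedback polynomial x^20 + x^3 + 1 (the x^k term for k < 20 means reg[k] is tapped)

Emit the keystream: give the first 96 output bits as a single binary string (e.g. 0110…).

000111010111000000111111011011110001110001000001011111111110010010101000000011000001111010000110

tick  register→output (feedback)
  0  00011101011100000011→0 (1)
  1  00111010111000000111→0 (1)
  2  01110101110000001111→0 (1)
  3  11101011100000011111→1 (1)
  4  11010111000000111111→1 (0)
  5  10101110000001111110→1 (1)
  6  01011100000011111101→0 (1)
  7  10111000000111111011→1 (0)
  8  01110000001111110110→0 (1)
  9  11100000011111101101→1 (1)
 10  11000000111111011011→1 (1)
 11  10000001111110110111→1 (1)
 12  00000011111101101111→0 (0)
 13  00000111111011011110→0 (0)
 14  00001111110110111100→0 (0)
 15  00011111101101111000→0 (1)
 16  00111111011011110001→0 (1)
 17  01111110110111100011→0 (1)
 18  11111101101111000111→1 (0)
 19  11111011011110001110→1 (0)
 20  11110110111100011100→1 (0)
 21  11101101111000111000→1 (1)
 22  11011011110001110001→1 (0)
 23  10110111100011100010→1 (0)
 24  01101111000111000100→0 (0)
 25  11011110001110001000→1 (0)
 26  10111100011100010000→1 (0)
 27  01111000111000100000→0 (1)
 28  11110001110001000001→1 (0)
 29  11100011100010000010→1 (1)
 30  11000111000100000101→1 (1)
 31  10001110001000001011→1 (1)
 32  00011100010000010111→0 (1)
 33  00111000100000101111→0 (1)
 34  01110001000001011111→0 (1)
 35  11100010000010111111→1 (1)
 36  11000100000101111111→1 (1)
 37  10001000001011111111→1 (1)
 38  00010000010111111111→0 (1)
 39  00100000101111111111→0 (0)
 40  01000001011111111110→0 (0)
 41  10000010111111111100→1 (1)
 42  00000101111111111001→0 (0)
 43  00001011111111110010→0 (0)
 44  00010111111111100100→0 (1)
 45  00101111111111001001→0 (0)
 46  01011111111110010010→0 (1)
 47  10111111111100100101→1 (0)
 48  01111111111001001010→0 (1)
 49  11111111110010010101→1 (0)
 50  11111111100100101010→1 (0)
 51  11111111001001010100→1 (0)
 52  11111110010010101000→1 (0)
 53  11111100100101010000→1 (0)
 54  11111001001010100000→1 (0)
 55  11110010010101000000→1 (0)
 56  11100100101010000000→1 (1)
 57  11001001010100000001→1 (1)
 58  10010010101000000011→1 (0)
 59  00100101010000000110→0 (0)
 60  01001010100000001100→0 (0)
 61  10010101000000011000→1 (0)
 62  00101010000000110000→0 (0)
 63  01010100000001100000→0 (1)
 64  10101000000011000001→1 (1)
 65  01010000000110000011→0 (1)
 66  10100000001100000111→1 (1)
 67  01000000011000001111→0 (0)
 68  10000000110000011110→1 (1)
 69  00000001100000111101→0 (0)
 70  00000011000001111010→0 (0)
 71  00000110000011110100→0 (0)
 72  00001100000111101000→0 (0)
 73  00011000001111010000→0 (1)
 74  00110000011110100001→0 (1)
 75  01100000111101000011→0 (0)
 76  11000001111010000110→1 (1)
 77  10000011110100001101→1 (1)
 78  00000111101000011011→0 (0)
 79  00001111010000110110→0 (0)
 80  00011110100001101100→0 (1)
 81  00111101000011011001→0 (1)
 82  01111010000110110011→0 (1)
 83  11110100001101100111→1 (0)
 84  11101000011011001110→1 (1)
 85  11010000110110011101→1 (0)
 86  10100001101100111010→1 (1)
 87  01000011011001110101→0 (0)
 88  10000110110011101010→1 (1)
 89  00001101100111010101→0 (0)
 90  00011011001110101010→0 (1)
 91  00110110011101010101→0 (1)
 92  01101100111010101011→0 (0)
 93  11011001110101010110→1 (0)
 94  10110011101010101100→1 (0)
 95  01100111010101011000→0 (0)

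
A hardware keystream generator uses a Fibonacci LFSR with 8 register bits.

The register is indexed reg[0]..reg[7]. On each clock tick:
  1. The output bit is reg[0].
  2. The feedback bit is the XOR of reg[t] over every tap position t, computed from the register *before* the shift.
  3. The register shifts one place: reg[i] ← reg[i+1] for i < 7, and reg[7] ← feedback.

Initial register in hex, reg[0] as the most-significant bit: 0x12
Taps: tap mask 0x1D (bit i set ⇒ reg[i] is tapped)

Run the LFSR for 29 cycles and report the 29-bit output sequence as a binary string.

k : reg_k → out_k, fb_k
0: 00010010 → 0, fb=1
1: 00100101 → 0, fb=1
2: 01001011 → 0, fb=1
3: 10010111 → 1, fb=0
4: 00101110 → 0, fb=0
5: 01011100 → 0, fb=0
6: 10111000 → 1, fb=0
7: 01110000 → 0, fb=0
8: 11100000 → 1, fb=0
9: 11000000 → 1, fb=1
10: 10000001 → 1, fb=1
11: 00000011 → 0, fb=0
12: 00000110 → 0, fb=0
13: 00001100 → 0, fb=1
14: 00011001 → 0, fb=0
15: 00110010 → 0, fb=0
16: 01100100 → 0, fb=1
17: 11001001 → 1, fb=0
18: 10010010 → 1, fb=0
19: 00100100 → 0, fb=1
20: 01001001 → 0, fb=1
21: 10010011 → 1, fb=0
22: 00100110 → 0, fb=1
23: 01001101 → 0, fb=1
24: 10011011 → 1, fb=1
25: 00110111 → 0, fb=0
26: 01101110 → 0, fb=0
27: 11011100 → 1, fb=1
28: 10111001 → 1, fb=0

00010010111000000110010010011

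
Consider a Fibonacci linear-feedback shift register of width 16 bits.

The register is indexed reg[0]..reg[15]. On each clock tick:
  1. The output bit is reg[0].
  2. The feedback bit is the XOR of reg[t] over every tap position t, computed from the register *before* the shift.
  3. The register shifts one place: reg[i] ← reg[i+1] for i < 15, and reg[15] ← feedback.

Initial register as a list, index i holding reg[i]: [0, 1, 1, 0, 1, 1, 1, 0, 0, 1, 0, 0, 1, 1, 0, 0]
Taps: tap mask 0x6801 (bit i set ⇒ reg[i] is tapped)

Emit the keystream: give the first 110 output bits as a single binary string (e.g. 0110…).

01101110010011001011000110010111001001010100010010111001110000100111101110001100101000100100011110001100100101

tick  register→output (feedback)
  0  0110111001001100→0 (1)
  1  1101110010011001→1 (0)
  2  1011100100110010→1 (1)
  3  0111001001100101→0 (1)
  4  1110010011001011→1 (0)
  5  1100100110010110→1 (0)
  6  1001001100101100→1 (0)
  7  0010011001011000→0 (1)
  8  0100110010110001→0 (1)
  9  1001100101100011→1 (0)
 10  0011001011000110→0 (0)
 11  0110010110001100→0 (1)
 12  1100101100011001→1 (0)
 13  1001011000110010→1 (1)
 14  0010110001100101→0 (1)
 15  0101100011001011→0 (1)
 16  1011000110010111→1 (0)
 17  0110001100101110→0 (0)
 18  1100011001011100→1 (1)
 19  1000110010111001→1 (0)
 20  0001100101110010→0 (0)
 21  0011001011100100→0 (1)
 22  0110010111001001→0 (0)
 23  1100101110010010→1 (1)
 24  1001011100100101→1 (0)
 25  0010111001001010→0 (1)
 26  0101110010010101→0 (0)
 27  1011100100101010→1 (0)
 28  0111001001010100→0 (0)
 29  1110010010101000→1 (1)
 30  1100100101010001→1 (0)
 31  1001001010100010→1 (0)
 32  0010010101000100→0 (1)
 33  0100101010001001→0 (0)
 34  1001010100010010→1 (1)
 35  0010101000100101→0 (1)
 36  0101010001001011→0 (1)
 37  1010100010010111→1 (0)
 38  0101000100101110→0 (0)
 39  1010001001011100→1 (1)
 40  0100010010111001→0 (1)
 41  1000100101110011→1 (1)
 42  0001001011100111→0 (0)
 43  0010010111001110→0 (0)
 44  0100101110011100→0 (0)
 45  1001011100111000→1 (0)
 46  0010111001110000→0 (1)
 47  0101110011100001→0 (0)
 48  1011100111000010→1 (0)
 49  0111001110000100→0 (1)
 50  1110011100001001→1 (1)
 51  1100111000010011→1 (1)
 52  1001110000100111→1 (1)
 53  0011100001001111→0 (0)
 54  0111000010011110→0 (1)
 55  1110000100111101→1 (1)
 56  1100001001111011→1 (1)
 57  1000010011110111→1 (0)
 58  0000100111101110→0 (0)
 59  0001001111011100→0 (0)
 60  0010011110111000→0 (1)
 61  0100111101110001→0 (1)
 62  1001111011100011→1 (0)
 63  0011110111000110→0 (0)
 64  0111101110001100→0 (1)
 65  1111011100011001→1 (0)
 66  1110111000110010→1 (1)
 67  1101110001100101→1 (0)
 68  1011100011001010→1 (0)
 69  0111000110010100→0 (0)
 70  1110001100101000→1 (1)
 71  1100011001010001→1 (0)
 72  1000110010100010→1 (0)
 73  0001100101000100→0 (1)
 74  0011001010001001→0 (0)
 75  0110010100010010→0 (0)
 76  1100101000100100→1 (0)
 77  1001010001001000→1 (1)
 78  0010100010010001→0 (1)
 79  0101000100100011→0 (1)
 80  1010001001000111→1 (1)
 81  0100010010001111→0 (0)
 82  1000100100011110→1 (0)
 83  0001001000111100→0 (0)
 84  0010010001111000→0 (1)
 85  0100100011110001→0 (1)
 86  1001000111100011→1 (0)
 87  0010001111000110→0 (0)
 88  0100011110001100→0 (1)
 89  1000111100011001→1 (0)
 90  0001111000110010→0 (0)
 91  0011110001100100→0 (1)
 92  0111100011001001→0 (0)
 93  1111000110010010→1 (1)
 94  1110001100100101→1 (0)
 95  1100011001001010→1 (0)
 96  1000110010010100→1 (1)
 97  0001100100101001→0 (0)
 98  0011001001010010→0 (0)
 99  0110010010100100→0 (1)
100  1100100101001001→1 (1)
101  1001001010010011→1 (1)
102  0010010100100111→0 (0)
103  0100101001001110→0 (0)
104  1001010010011100→1 (1)
105  0010100100111001→0 (1)
106  0101001001110011→0 (0)
107  1010010011100110→1 (1)
108  0100100111001101→0 (1)
109  1001001110011011→1 (1)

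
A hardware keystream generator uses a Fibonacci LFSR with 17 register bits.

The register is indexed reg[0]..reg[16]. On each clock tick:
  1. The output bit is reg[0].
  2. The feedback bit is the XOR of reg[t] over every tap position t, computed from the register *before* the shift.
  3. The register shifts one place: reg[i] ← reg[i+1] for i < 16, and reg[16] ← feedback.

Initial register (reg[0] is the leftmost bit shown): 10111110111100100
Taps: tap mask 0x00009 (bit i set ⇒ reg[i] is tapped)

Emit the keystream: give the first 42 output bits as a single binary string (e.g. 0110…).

101111101111001000100100101100011000000010

tick  register→output (feedback)
  0  10111110111100100→1 (0)
  1  01111101111001000→0 (1)
  2  11111011110010001→1 (0)
  3  11110111100100010→1 (0)
  4  11101111001000100→1 (1)
  5  11011110010001001→1 (0)
  6  10111100100010010→1 (0)
  7  01111001000100100→0 (1)
  8  11110010001001001→1 (0)
  9  11100100010010010→1 (1)
 10  11001000100100101→1 (1)
 11  10010001001001011→1 (0)
 12  00100010010010110→0 (0)
 13  01000100100101100→0 (0)
 14  10001001001011000→1 (1)
 15  00010010010110001→0 (1)
 16  00100100101100011→0 (0)
 17  01001001011000110→0 (0)
 18  10010010110001100→1 (0)
 19  00100101100011000→0 (0)
 20  01001011000110000→0 (0)
 21  10010110001100000→1 (0)
 22  00101100011000000→0 (0)
 23  01011000110000000→0 (1)
 24  10110001100000001→1 (0)
 25  01100011000000010→0 (0)
 26  11000110000000100→1 (1)
 27  10001100000001001→1 (1)
 28  00011000000010011→0 (1)
 29  00110000000100111→0 (1)
 30  01100000001001111→0 (0)
 31  11000000010011110→1 (1)
 32  10000000100111101→1 (1)
 33  00000001001111011→0 (0)
 34  00000010011110110→0 (0)
 35  00000100111101100→0 (0)
 36  00001001111011000→0 (0)
 37  00010011110110000→0 (1)
 38  00100111101100001→0 (0)
 39  01001111011000010→0 (0)
 40  10011110110000100→1 (0)
 41  00111101100001000→0 (1)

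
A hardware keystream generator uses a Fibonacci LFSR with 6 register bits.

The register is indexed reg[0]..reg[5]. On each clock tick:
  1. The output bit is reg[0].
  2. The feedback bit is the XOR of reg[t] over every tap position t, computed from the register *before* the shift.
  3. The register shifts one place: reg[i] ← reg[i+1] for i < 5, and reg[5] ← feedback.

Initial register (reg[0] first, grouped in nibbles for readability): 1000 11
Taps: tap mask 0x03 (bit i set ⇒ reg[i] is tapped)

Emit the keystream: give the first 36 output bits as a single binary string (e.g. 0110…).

100011100100101101110110011010101111

step | reg (before) | out | fb
   0 | 100011 | 1 | 1
   1 | 000111 | 0 | 0
   2 | 001110 | 0 | 0
   3 | 011100 | 0 | 1
   4 | 111001 | 1 | 0
   5 | 110010 | 1 | 0
   6 | 100100 | 1 | 1
   7 | 001001 | 0 | 0
   8 | 010010 | 0 | 1
   9 | 100101 | 1 | 1
  10 | 001011 | 0 | 0
  11 | 010110 | 0 | 1
  12 | 101101 | 1 | 1
  13 | 011011 | 0 | 1
  14 | 110111 | 1 | 0
  15 | 101110 | 1 | 1
  16 | 011101 | 0 | 1
  17 | 111011 | 1 | 0
  18 | 110110 | 1 | 0
  19 | 101100 | 1 | 1
  20 | 011001 | 0 | 1
  21 | 110011 | 1 | 0
  22 | 100110 | 1 | 1
  23 | 001101 | 0 | 0
  24 | 011010 | 0 | 1
  25 | 110101 | 1 | 0
  26 | 101010 | 1 | 1
  27 | 010101 | 0 | 1
  28 | 101011 | 1 | 1
  29 | 010111 | 0 | 1
  30 | 101111 | 1 | 1
  31 | 011111 | 0 | 1
  32 | 111111 | 1 | 0
  33 | 111110 | 1 | 0
  34 | 111100 | 1 | 0
  35 | 111000 | 1 | 0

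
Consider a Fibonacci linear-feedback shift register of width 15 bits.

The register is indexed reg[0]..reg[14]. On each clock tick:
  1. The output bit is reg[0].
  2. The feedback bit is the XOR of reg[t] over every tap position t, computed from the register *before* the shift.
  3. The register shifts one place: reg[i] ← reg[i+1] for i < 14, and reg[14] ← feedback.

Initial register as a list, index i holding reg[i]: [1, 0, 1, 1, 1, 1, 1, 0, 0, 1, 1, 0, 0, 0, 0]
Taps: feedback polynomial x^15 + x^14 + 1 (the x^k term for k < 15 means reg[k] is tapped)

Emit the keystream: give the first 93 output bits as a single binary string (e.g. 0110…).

tick  register→output (feedback)
  0  101111100110000→1 (1)
  1  011111001100001→0 (1)
  2  111110011000011→1 (0)
  3  111100110000110→1 (1)
  4  111001100001101→1 (0)
  5  110011000011010→1 (1)
  6  100110000110101→1 (0)
  7  001100001101010→0 (0)
  8  011000011010100→0 (0)
  9  110000110101000→1 (1)
 10  100001101010001→1 (0)
 11  000011010100010→0 (0)
 12  000110101000100→0 (0)
 13  001101010001000→0 (0)
 14  011010100010000→0 (0)
 15  110101000100000→1 (1)
 16  101010001000001→1 (0)
 17  010100010000010→0 (0)
 18  101000100000100→1 (1)
 19  010001000001001→0 (1)
 20  100010000010011→1 (0)
 21  000100000100110→0 (0)
 22  001000001001100→0 (0)
 23  010000010011000→0 (0)
 24  100000100110000→1 (1)
 25  000001001100001→0 (1)
 26  000010011000011→0 (1)
 27  000100110000111→0 (1)
 28  001001100001111→0 (1)
 29  010011000011111→0 (1)
 30  100110000111111→1 (0)
 31  001100001111110→0 (0)
 32  011000011111100→0 (0)
 33  110000111111000→1 (1)
 34  100001111110001→1 (0)
 35  000011111100010→0 (0)
 36  000111111000100→0 (0)
 37  001111110001000→0 (0)
 38  011111100010000→0 (0)
 39  111111000100000→1 (1)
 40  111110001000001→1 (0)
 41  111100010000010→1 (1)
 42  111000100000101→1 (0)
 43  110001000001010→1 (1)
 44  100010000010101→1 (0)
 45  000100000101010→0 (0)
 46  001000001010100→0 (0)
 47  010000010101000→0 (0)
 48  100000101010000→1 (1)
 49  000001010100001→0 (1)
 50  000010101000011→0 (1)
 51  000101010000111→0 (1)
 52  001010100001111→0 (1)
 53  010101000011111→0 (1)
 54  101010000111111→1 (0)
 55  010100001111110→0 (0)
 56  101000011111100→1 (1)
 57  010000111111001→0 (1)
 58  100001111110011→1 (0)
 59  000011111100110→0 (0)
 60  000111111001100→0 (0)
 61  001111110011000→0 (0)
 62  011111100110000→0 (0)
 63  111111001100000→1 (1)
 64  111110011000001→1 (0)
 65  111100110000010→1 (1)
 66  111001100000101→1 (0)
 67  110011000001010→1 (1)
 68  100110000010101→1 (0)
 69  001100000101010→0 (0)
 70  011000001010100→0 (0)
 71  110000010101000→1 (1)
 72  100000101010001→1 (0)
 73  000001010100010→0 (0)
 74  000010101000100→0 (0)
 75  000101010001000→0 (0)
 76  001010100010000→0 (0)
 77  010101000100000→0 (0)
 78  101010001000000→1 (1)
 79  010100010000001→0 (1)
 80  101000100000011→1 (0)
 81  010001000000110→0 (0)
 82  100010000001100→1 (1)
 83  000100000011001→0 (1)
 84  001000000110011→0 (1)
 85  010000001100111→0 (1)
 86  100000011001111→1 (0)
 87  000000110011110→0 (0)
 88  000001100111100→0 (0)
 89  000011001111000→0 (0)
 90  000110011110000→0 (0)
 91  001100111100000→0 (0)
 92  011001111000000→0 (0)

101111100110000110101000100000100110000111111000100000101010000111111001100000101010001000000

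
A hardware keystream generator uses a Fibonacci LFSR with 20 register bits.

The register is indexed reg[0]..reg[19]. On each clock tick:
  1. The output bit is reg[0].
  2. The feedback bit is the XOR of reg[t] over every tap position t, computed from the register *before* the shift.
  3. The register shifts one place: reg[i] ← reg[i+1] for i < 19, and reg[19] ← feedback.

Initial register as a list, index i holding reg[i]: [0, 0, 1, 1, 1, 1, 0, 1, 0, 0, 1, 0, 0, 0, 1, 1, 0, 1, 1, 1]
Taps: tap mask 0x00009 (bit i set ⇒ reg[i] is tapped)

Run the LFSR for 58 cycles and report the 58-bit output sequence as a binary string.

tick  register→output (feedback)
  0  00111101001000110111→0 (1)
  1  01111010010001101111→0 (1)
  2  11110100100011011111→1 (0)
  3  11101001000110111110→1 (1)
  4  11010010001101111101→1 (0)
  5  10100100011011111010→1 (1)
  6  01001000110111110101→0 (0)
  7  10010001101111101010→1 (0)
  8  00100011011111010100→0 (0)
  9  01000110111110101000→0 (0)
 10  10001101111101010000→1 (1)
 11  00011011111010100001→0 (1)
 12  00110111110101000011→0 (1)
 13  01101111101010000111→0 (0)
 14  11011111010100001110→1 (0)
 15  10111110101000011100→1 (0)
 16  01111101010000111000→0 (1)
 17  11111010100001110001→1 (0)
 18  11110101000011100010→1 (0)
 19  11101010000111000100→1 (1)
 20  11010100001110001001→1 (0)
 21  10101000011100010010→1 (1)
 22  01010000111000100101→0 (1)
 23  10100001110001001011→1 (1)
 24  01000011100010010111→0 (0)
 25  10000111000100101110→1 (1)
 26  00001110001001011101→0 (0)
 27  00011100010010111010→0 (1)
 28  00111000100101110101→0 (1)
 29  01110001001011101011→0 (1)
 30  11100010010111010111→1 (1)
 31  11000100101110101111→1 (1)
 32  10001001011101011111→1 (1)
 33  00010010111010111111→0 (1)
 34  00100101110101111111→0 (0)
 35  01001011101011111110→0 (0)
 36  10010111010111111100→1 (0)
 37  00101110101111111000→0 (0)
 38  01011101011111110000→0 (1)
 39  10111010111111100001→1 (0)
 40  01110101111111000010→0 (1)
 41  11101011111110000101→1 (1)
 42  11010111111100001011→1 (0)
 43  10101111111000010110→1 (1)
 44  01011111110000101101→0 (1)
 45  10111111100001011011→1 (0)
 46  01111111000010110110→0 (1)
 47  11111110000101101101→1 (0)
 48  11111100001011011010→1 (0)
 49  11111000010110110100→1 (0)
 50  11110000101101101000→1 (0)
 51  11100001011011010000→1 (1)
 52  11000010110110100001→1 (1)
 53  10000101101101000011→1 (1)
 54  00001011011010000111→0 (0)
 55  00010110110100001110→0 (1)
 56  00101101101000011101→0 (0)
 57  01011011010000111010→0 (1)

0011110100100011011111010100001110001001011101011111110000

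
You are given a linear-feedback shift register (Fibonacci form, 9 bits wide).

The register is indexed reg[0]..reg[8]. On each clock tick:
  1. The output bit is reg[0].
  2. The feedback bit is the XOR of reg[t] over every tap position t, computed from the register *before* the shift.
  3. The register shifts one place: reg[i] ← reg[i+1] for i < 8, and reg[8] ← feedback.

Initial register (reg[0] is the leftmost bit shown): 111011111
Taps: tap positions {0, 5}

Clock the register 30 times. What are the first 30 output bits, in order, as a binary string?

step | reg (before) | out | fb
   0 | 111011111 | 1 | 0
   1 | 110111110 | 1 | 0
   2 | 101111100 | 1 | 0
   3 | 011111000 | 0 | 1
   4 | 111110001 | 1 | 1
   5 | 111100011 | 1 | 1
   6 | 111000111 | 1 | 1
   7 | 110001111 | 1 | 0
   8 | 100011110 | 1 | 0
   9 | 000111100 | 0 | 1
  10 | 001111001 | 0 | 1
  11 | 011110011 | 0 | 0
  12 | 111100110 | 1 | 1
  13 | 111001101 | 1 | 0
  14 | 110011010 | 1 | 0
  15 | 100110100 | 1 | 1
  16 | 001101001 | 0 | 1
  17 | 011010011 | 0 | 0
  18 | 110100110 | 1 | 1
  19 | 101001101 | 1 | 0
  20 | 010011010 | 0 | 1
  21 | 100110101 | 1 | 1
  22 | 001101011 | 0 | 1
  23 | 011010111 | 0 | 0
  24 | 110101110 | 1 | 0
  25 | 101011100 | 1 | 0
  26 | 010111000 | 0 | 1
  27 | 101110001 | 1 | 1
  28 | 011100011 | 0 | 0
  29 | 111000110 | 1 | 1

111011111000111100110100110101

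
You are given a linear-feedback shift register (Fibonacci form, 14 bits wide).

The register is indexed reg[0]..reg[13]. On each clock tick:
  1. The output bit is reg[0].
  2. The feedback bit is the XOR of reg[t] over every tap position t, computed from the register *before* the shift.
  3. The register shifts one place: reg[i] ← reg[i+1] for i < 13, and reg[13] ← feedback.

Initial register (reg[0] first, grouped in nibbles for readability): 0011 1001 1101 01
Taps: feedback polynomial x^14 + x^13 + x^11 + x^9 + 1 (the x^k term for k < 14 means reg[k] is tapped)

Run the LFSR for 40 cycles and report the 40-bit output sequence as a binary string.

tick  register→output (feedback)
  0  00111001110101→0 (1)
  1  01110011101011→0 (1)
  2  11100111010111→1 (0)
  3  11001110101110→1 (0)
  4  10011101011100→1 (1)
  5  00111010111001→0 (0)
  6  01110101110010→0 (1)
  7  11101011100101→1 (1)
  8  11010111001011→1 (0)
  9  10101110010110→1 (1)
 10  01011100101101→0 (0)
 11  10111001011010→1 (0)
 12  01110010110100→0 (0)
 13  11100101101000→1 (1)
 14  11001011010001→1 (1)
 15  10010110100011→1 (0)
 16  00101101000110→0 (1)
 17  01011010001101→0 (0)
 18  10110100011010→1 (0)
 19  01101000110100→0 (0)
 20  11010001101000→1 (1)
 21  10100011010001→1 (1)
 22  01000110100011→0 (1)
 23  10001101000111→1 (1)
 24  00011010001111→0 (0)
 25  00110100011110→0 (0)
 26  01101000111100→0 (0)
 27  11010001111000→1 (0)
 28  10100011110000→1 (0)
 29  01000111100000→0 (0)
 30  10001111000000→1 (1)
 31  00011110000001→0 (1)
 32  00111100000011→0 (1)
 33  01111000000111→0 (0)
 34  11110000001110→1 (0)
 35  11100000011100→1 (1)
 36  11000000111001→1 (1)
 37  10000001110011→1 (1)
 38  00000011100111→0 (0)
 39  00000111001110→0 (1)

0011100111010111001011010001101000111100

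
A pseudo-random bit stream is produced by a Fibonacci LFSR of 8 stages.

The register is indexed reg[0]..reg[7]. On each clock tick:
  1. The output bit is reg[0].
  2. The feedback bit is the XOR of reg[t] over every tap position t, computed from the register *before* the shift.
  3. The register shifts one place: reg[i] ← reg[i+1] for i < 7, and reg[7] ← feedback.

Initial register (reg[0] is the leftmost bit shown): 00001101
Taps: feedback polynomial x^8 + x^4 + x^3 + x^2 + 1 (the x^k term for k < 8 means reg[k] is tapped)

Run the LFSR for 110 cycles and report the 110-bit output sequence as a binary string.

00001101100011110011100110001011010010001010010101001110111011001111011111101001100110101000110000011101010101

step | reg (before) | out | fb
   0 | 00001101 | 0 | 1
   1 | 00011011 | 0 | 0
   2 | 00110110 | 0 | 0
   3 | 01101100 | 0 | 0
   4 | 11011000 | 1 | 1
   5 | 10110001 | 1 | 1
   6 | 01100011 | 0 | 1
   7 | 11000111 | 1 | 1
   8 | 10001111 | 1 | 0
   9 | 00011110 | 0 | 0
  10 | 00111100 | 0 | 1
  11 | 01111001 | 0 | 1
  12 | 11110011 | 1 | 1
  13 | 11100111 | 1 | 0
  14 | 11001110 | 1 | 0
  15 | 10011100 | 1 | 1
  16 | 00111001 | 0 | 1
  17 | 01110011 | 0 | 0
  18 | 11100110 | 1 | 0
  19 | 11001100 | 1 | 0
  20 | 10011000 | 1 | 1
  21 | 00110001 | 0 | 0
  22 | 01100010 | 0 | 1
  23 | 11000101 | 1 | 1
  24 | 10001011 | 1 | 0
  25 | 00010110 | 0 | 1
  26 | 00101101 | 0 | 0
  27 | 01011010 | 0 | 0
  28 | 10110100 | 1 | 1
  29 | 01101001 | 0 | 0
  30 | 11010010 | 1 | 0
  31 | 10100100 | 1 | 0
  32 | 01001000 | 0 | 1
  33 | 10010001 | 1 | 0
  34 | 00100010 | 0 | 1
  35 | 01000101 | 0 | 0
  36 | 10001010 | 1 | 0
  37 | 00010100 | 0 | 1
  38 | 00101001 | 0 | 0
  39 | 01010010 | 0 | 1
  40 | 10100101 | 1 | 0
  41 | 01001010 | 0 | 1
  42 | 10010101 | 1 | 0
  43 | 00101010 | 0 | 0
  44 | 01010100 | 0 | 1
  45 | 10101001 | 1 | 1
  46 | 01010011 | 0 | 1
  47 | 10100111 | 1 | 0
  48 | 01001110 | 0 | 1
  49 | 10011101 | 1 | 1
  50 | 00111011 | 0 | 1
  51 | 01110111 | 0 | 0
  52 | 11101110 | 1 | 1
  53 | 11011101 | 1 | 1
  54 | 10111011 | 1 | 0
  55 | 01110110 | 0 | 0
  56 | 11101100 | 1 | 1
  57 | 11011001 | 1 | 1
  58 | 10110011 | 1 | 1
  59 | 01100111 | 0 | 1
  60 | 11001111 | 1 | 0
  61 | 10011110 | 1 | 1
  62 | 00111101 | 0 | 1
  63 | 01111011 | 0 | 1
  64 | 11110111 | 1 | 1
  65 | 11101111 | 1 | 1
  66 | 11011111 | 1 | 1
  67 | 10111111 | 1 | 0
  68 | 01111110 | 0 | 1
  69 | 11111101 | 1 | 0
  70 | 11111010 | 1 | 0
  71 | 11110100 | 1 | 1
  72 | 11101001 | 1 | 1
  73 | 11010011 | 1 | 0
  74 | 10100110 | 1 | 0
  75 | 01001100 | 0 | 1
  76 | 10011001 | 1 | 1
  77 | 00110011 | 0 | 0
  78 | 01100110 | 0 | 1
  79 | 11001101 | 1 | 0
  80 | 10011010 | 1 | 1
  81 | 00110101 | 0 | 0
  82 | 01101010 | 0 | 0
  83 | 11010100 | 1 | 0
  84 | 10101000 | 1 | 1
  85 | 01010001 | 0 | 1
  86 | 10100011 | 1 | 0
  87 | 01000110 | 0 | 0
  88 | 10001100 | 1 | 0
  89 | 00011000 | 0 | 0
  90 | 00110000 | 0 | 0
  91 | 01100000 | 0 | 1
  92 | 11000001 | 1 | 1
  93 | 10000011 | 1 | 1
  94 | 00000111 | 0 | 0
  95 | 00001110 | 0 | 1
  96 | 00011101 | 0 | 0
  97 | 00111010 | 0 | 1
  98 | 01110101 | 0 | 0
  99 | 11101010 | 1 | 1
 100 | 11010101 | 1 | 0
 101 | 10101010 | 1 | 1
 102 | 01010101 | 0 | 1
 103 | 10101011 | 1 | 1
 104 | 01010111 | 0 | 1
 105 | 10101111 | 1 | 1
 106 | 01011111 | 0 | 0
 107 | 10111110 | 1 | 0
 108 | 01111100 | 0 | 1
 109 | 11111001 | 1 | 0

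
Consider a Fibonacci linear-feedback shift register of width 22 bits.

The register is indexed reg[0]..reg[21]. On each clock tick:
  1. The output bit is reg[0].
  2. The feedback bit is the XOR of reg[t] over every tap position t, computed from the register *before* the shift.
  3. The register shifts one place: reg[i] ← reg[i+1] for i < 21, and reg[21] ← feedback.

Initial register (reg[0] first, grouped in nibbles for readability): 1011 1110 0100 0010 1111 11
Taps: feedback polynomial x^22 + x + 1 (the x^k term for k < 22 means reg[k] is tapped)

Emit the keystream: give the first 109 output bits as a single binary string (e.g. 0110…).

1011111001000010111111110000101100011100000001000111010010010000001100100111011011000001010110100110110100001

tick  register→output (feedback)
  0  1011111001000010111111→1 (1)
  1  0111110010000101111111→0 (1)
  2  1111100100001011111111→1 (0)
  3  1111001000010111111110→1 (0)
  4  1110010000101111111100→1 (0)
  5  1100100001011111111000→1 (0)
  6  1001000010111111110000→1 (1)
  7  0010000101111111100001→0 (0)
  8  0100001011111111000010→0 (1)
  9  1000010111111110000101→1 (1)
 10  0000101111111100001011→0 (0)
 11  0001011111111000010110→0 (0)
 12  0010111111110000101100→0 (0)
 13  0101111111100001011000→0 (1)
 14  1011111111000010110001→1 (1)
 15  0111111110000101100011→0 (1)
 16  1111111100001011000111→1 (0)
 17  1111111000010110001110→1 (0)
 18  1111110000101100011100→1 (0)
 19  1111100001011000111000→1 (0)
 20  1111000010110001110000→1 (0)
 21  1110000101100011100000→1 (0)
 22  1100001011000111000000→1 (0)
 23  1000010110001110000000→1 (1)
 24  0000101100011100000001→0 (0)
 25  0001011000111000000010→0 (0)
 26  0010110001110000000100→0 (0)
 27  0101100011100000001000→0 (1)
 28  1011000111000000010001→1 (1)
 29  0110001110000000100011→0 (1)
 30  1100011100000001000111→1 (0)
 31  1000111000000010001110→1 (1)
 32  0001110000000100011101→0 (0)
 33  0011100000001000111010→0 (0)
 34  0111000000010001110100→0 (1)
 35  1110000000100011101001→1 (0)
 36  1100000001000111010010→1 (0)
 37  1000000010001110100100→1 (1)
 38  0000000100011101001001→0 (0)
 39  0000001000111010010010→0 (0)
 40  0000010001110100100100→0 (0)
 41  0000100011101001001000→0 (0)
 42  0001000111010010010000→0 (0)
 43  0010001110100100100000→0 (0)
 44  0100011101001001000000→0 (1)
 45  1000111010010010000001→1 (1)
 46  0001110100100100000011→0 (0)
 47  0011101001001000000110→0 (0)
 48  0111010010010000001100→0 (1)
 49  1110100100100000011001→1 (0)
 50  1101001001000000110010→1 (0)
 51  1010010010000001100100→1 (1)
 52  0100100100000011001001→0 (1)
 53  1001001000000110010011→1 (1)
 54  0010010000001100100111→0 (0)
 55  0100100000011001001110→0 (1)
 56  1001000000110010011101→1 (1)
 57  0010000001100100111011→0 (0)
 58  0100000011001001110110→0 (1)
 59  1000000110010011101101→1 (1)
 60  0000001100100111011011→0 (0)
 61  0000011001001110110110→0 (0)
 62  0000110010011101101100→0 (0)
 63  0001100100111011011000→0 (0)
 64  0011001001110110110000→0 (0)
 65  0110010011101101100000→0 (1)
 66  1100100111011011000001→1 (0)
 67  1001001110110110000010→1 (1)
 68  0010011101101100000101→0 (0)
 69  0100111011011000001010→0 (1)
 70  1001110110110000010101→1 (1)
 71  0011101101100000101011→0 (0)
 72  0111011011000001010110→0 (1)
 73  1110110110000010101101→1 (0)
 74  1101101100000101011010→1 (0)
 75  1011011000001010110100→1 (1)
 76  0110110000010101101001→0 (1)
 77  1101100000101011010011→1 (0)
 78  1011000001010110100110→1 (1)
 79  0110000010101101001101→0 (1)
 80  1100000101011010011011→1 (0)
 81  1000001010110100110110→1 (1)
 82  0000010101101001101101→0 (0)
 83  0000101011010011011010→0 (0)
 84  0001010110100110110100→0 (0)
 85  0010101101001101101000→0 (0)
 86  0101011010011011010000→0 (1)
 87  1010110100110110100001→1 (1)
 88  0101101001101101000011→0 (1)
 89  1011010011011010000111→1 (1)
 90  0110100110110100001111→0 (1)
 91  1101001101101000011111→1 (0)
 92  1010011011010000111110→1 (1)
 93  0100110110100001111101→0 (1)
 94  1001101101000011111011→1 (1)
 95  0011011010000111110111→0 (0)
 96  0110110100001111101110→0 (1)
 97  1101101000011111011101→1 (0)
 98  1011010000111110111010→1 (1)
 99  0110100001111101110101→0 (1)
100  1101000011111011101011→1 (0)
101  1010000111110111010110→1 (1)
102  0100001111101110101101→0 (1)
103  1000011111011101011011→1 (1)
104  0000111110111010110111→0 (0)
105  0001111101110101101110→0 (0)
106  0011111011101011011100→0 (0)
107  0111110111010110111000→0 (1)
108  1111101110101101110001→1 (0)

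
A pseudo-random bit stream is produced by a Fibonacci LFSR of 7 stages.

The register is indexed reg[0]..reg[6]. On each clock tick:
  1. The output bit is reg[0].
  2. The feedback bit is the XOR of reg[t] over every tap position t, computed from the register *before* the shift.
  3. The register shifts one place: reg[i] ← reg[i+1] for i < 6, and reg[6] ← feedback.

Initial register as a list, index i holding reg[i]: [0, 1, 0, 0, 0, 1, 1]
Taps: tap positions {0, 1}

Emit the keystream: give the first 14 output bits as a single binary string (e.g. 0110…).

01000111100100

tick  register→output (feedback)
  0  0100011→0 (1)
  1  1000111→1 (1)
  2  0001111→0 (0)
  3  0011110→0 (0)
  4  0111100→0 (1)
  5  1111001→1 (0)
  6  1110010→1 (0)
  7  1100100→1 (0)
  8  1001000→1 (1)
  9  0010001→0 (0)
 10  0100010→0 (1)
 11  1000101→1 (1)
 12  0001011→0 (0)
 13  0010110→0 (0)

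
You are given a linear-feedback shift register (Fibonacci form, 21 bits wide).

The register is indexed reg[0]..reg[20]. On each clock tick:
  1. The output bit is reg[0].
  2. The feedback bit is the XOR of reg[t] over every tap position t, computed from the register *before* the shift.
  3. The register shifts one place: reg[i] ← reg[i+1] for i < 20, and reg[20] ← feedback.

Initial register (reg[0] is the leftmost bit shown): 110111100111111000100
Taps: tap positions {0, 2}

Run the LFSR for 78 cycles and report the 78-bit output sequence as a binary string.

step | reg (before) | out | fb
   0 | 110111100111111000100 | 1 | 1
   1 | 101111001111110001001 | 1 | 0
   2 | 011110011111100010010 | 0 | 1
   3 | 111100111111000100101 | 1 | 0
   4 | 111001111110001001010 | 1 | 0
   5 | 110011111100010010100 | 1 | 1
   6 | 100111111000100101001 | 1 | 1
   7 | 001111110001001010011 | 0 | 1
   8 | 011111100010010100111 | 0 | 1
   9 | 111111000100101001111 | 1 | 0
  10 | 111110001001010011110 | 1 | 0
  11 | 111100010010100111100 | 1 | 0
  12 | 111000100101001111000 | 1 | 0
  13 | 110001001010011110000 | 1 | 1
  14 | 100010010100111100001 | 1 | 1
  15 | 000100101001111000011 | 0 | 0
  16 | 001001010011110000110 | 0 | 1
  17 | 010010100111100001101 | 0 | 0
  18 | 100101001111000011010 | 1 | 1
  19 | 001010011110000110101 | 0 | 1
  20 | 010100111100001101011 | 0 | 0
  21 | 101001111000011010110 | 1 | 0
  22 | 010011110000110101100 | 0 | 0
  23 | 100111100001101011000 | 1 | 1
  24 | 001111000011010110001 | 0 | 1
  25 | 011110000110101100011 | 0 | 1
  26 | 111100001101011000111 | 1 | 0
  27 | 111000011010110001110 | 1 | 0
  28 | 110000110101100011100 | 1 | 1
  29 | 100001101011000111001 | 1 | 1
  30 | 000011010110001110011 | 0 | 0
  31 | 000110101100011100110 | 0 | 0
  32 | 001101011000111001100 | 0 | 1
  33 | 011010110001110011001 | 0 | 1
  34 | 110101100011100110011 | 1 | 1
  35 | 101011000111001100111 | 1 | 0
  36 | 010110001110011001110 | 0 | 0
  37 | 101100011100110011100 | 1 | 0
  38 | 011000111001100111000 | 0 | 1
  39 | 110001110011001110001 | 1 | 1
  40 | 100011100110011100011 | 1 | 1
  41 | 000111001100111000111 | 0 | 0
  42 | 001110011001110001110 | 0 | 1
  43 | 011100110011100011101 | 0 | 1
  44 | 111001100111000111011 | 1 | 0
  45 | 110011001110001110110 | 1 | 1
  46 | 100110011100011101101 | 1 | 1
  47 | 001100111000111011011 | 0 | 1
  48 | 011001110001110110111 | 0 | 1
  49 | 110011100011101101111 | 1 | 1
  50 | 100111000111011011111 | 1 | 1
  51 | 001110001110110111111 | 0 | 1
  52 | 011100011101101111111 | 0 | 1
  53 | 111000111011011111111 | 1 | 0
  54 | 110001110110111111110 | 1 | 1
  55 | 100011101101111111101 | 1 | 1
  56 | 000111011011111111011 | 0 | 0
  57 | 001110110111111110110 | 0 | 1
  58 | 011101101111111101101 | 0 | 1
  59 | 111011011111111011011 | 1 | 0
  60 | 110110111111110110110 | 1 | 1
  61 | 101101111111101101101 | 1 | 0
  62 | 011011111111011011010 | 0 | 1
  63 | 110111111110110110101 | 1 | 1
  64 | 101111111101101101011 | 1 | 0
  65 | 011111111011011010110 | 0 | 1
  66 | 111111110110110101101 | 1 | 0
  67 | 111111101101101011010 | 1 | 0
  68 | 111111011011010110100 | 1 | 0
  69 | 111110110110101101000 | 1 | 0
  70 | 111101101101011010000 | 1 | 0
  71 | 111011011010110100000 | 1 | 0
  72 | 110110110101101000000 | 1 | 1
  73 | 101101101011010000001 | 1 | 0
  74 | 011011010110100000010 | 0 | 1
  75 | 110110101101000000101 | 1 | 1
  76 | 101101011010000001011 | 1 | 0
  77 | 011010110100000010110 | 0 | 1

110111100111111000100101001111000011010110001110011001110001110110111111110110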